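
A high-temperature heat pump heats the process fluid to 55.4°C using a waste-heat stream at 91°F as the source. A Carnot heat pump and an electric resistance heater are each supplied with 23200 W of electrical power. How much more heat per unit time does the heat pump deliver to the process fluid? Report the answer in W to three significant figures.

314000 W

In absolute terms T_C = 305.93 K and T_H = 328.55 K, so ΔT = 22.62 K.
COP_Carnot = T_H/ΔT = 328.55/22.62 = 14.52.
The heat pump delivers Q̇_H = COP × Ẇ = 336900 W; the resistance heater delivers Ẇ = 23200 W.
Extra = (COP − 1)·Ẇ = 313700 W.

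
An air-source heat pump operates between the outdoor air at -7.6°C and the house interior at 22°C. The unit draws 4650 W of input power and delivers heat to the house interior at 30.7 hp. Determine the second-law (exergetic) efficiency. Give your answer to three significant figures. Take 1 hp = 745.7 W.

Converting, Q̇_H = 30.70 hp = 22890 W, so COP_actual = Q̇_H/Ẇ = 22890/4650 = 4.923.
In absolute terms T_C = 265.55 K and T_H = 295.15 K, so ΔT = 29.60 K.
COP_Carnot = T_H/ΔT = 295.15/29.60 = 9.971.
η_II = COP_actual/COP_Carnot = 4.923/9.971 = 0.4937.

0.494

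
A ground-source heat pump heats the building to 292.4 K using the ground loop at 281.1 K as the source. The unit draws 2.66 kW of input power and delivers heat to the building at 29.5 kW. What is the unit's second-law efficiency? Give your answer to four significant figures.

COP_actual = Q̇_H/Ẇ = 29.50/2.660 = 11.09.
The reservoir spacing is ΔT = 292.4 − 281.1 = 11.30 K.
COP_Carnot = T_H/ΔT = 292.40/11.30 = 25.88.
η_II = COP_actual/COP_Carnot = 11.09/25.88 = 0.4286.

0.4286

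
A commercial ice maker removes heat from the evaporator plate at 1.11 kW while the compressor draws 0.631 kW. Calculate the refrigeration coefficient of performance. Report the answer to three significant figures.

1.76

The first law gives Q̇_H = Q̇_C + Ẇ, so the three rates are Q̇_C = 1.110, Q̇_H = 1.741, Ẇ = 0.6310 kW.
COP_R = Q̇_C/Ẇ = 1.110/0.6310 = 1.759.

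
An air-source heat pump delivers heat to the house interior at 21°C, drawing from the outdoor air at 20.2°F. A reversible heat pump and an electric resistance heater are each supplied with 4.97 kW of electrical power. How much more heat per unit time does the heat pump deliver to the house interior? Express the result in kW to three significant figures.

In absolute terms T_C = 266.59 K and T_H = 294.15 K, so ΔT = 27.56 K.
COP_Carnot = T_H/ΔT = 294.15/27.56 = 10.67.
The heat pump delivers Q̇_H = COP × Ẇ = 53.05 kW; the resistance heater delivers Ẇ = 4.970 kW.
Extra = (COP − 1)·Ẇ = 48.08 kW.

48.1 kW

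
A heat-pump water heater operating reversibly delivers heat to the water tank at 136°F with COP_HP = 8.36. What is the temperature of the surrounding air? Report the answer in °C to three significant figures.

COP_HP = T_H/(T_H − T_C) gives T_H − T_C = T_H/COP.
With T_H = 330.93 K, T_C = 330.93 × (1 − 1/8.36) = 291.34 K.
Converting, 291.34 K = 18.19°C.

18.2 °C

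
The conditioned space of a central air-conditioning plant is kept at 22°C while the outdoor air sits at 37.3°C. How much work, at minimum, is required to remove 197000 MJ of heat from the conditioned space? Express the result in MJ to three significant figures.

In absolute terms T_C = 295.15 K and T_H = 310.45 K, so ΔT = 15.30 K.
The reversible limit is COP_R = T_C/ΔT = 19.29, so W_min = Q_C/COP = Q_C·ΔT/T_C.
W_min = 197000 × 15.30/295.15 = 10210 MJ.

10200 MJ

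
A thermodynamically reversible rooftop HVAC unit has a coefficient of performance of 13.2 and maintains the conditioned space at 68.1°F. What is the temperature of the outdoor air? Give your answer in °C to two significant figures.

COP_R = T_C/(T_H − T_C) gives T_H − T_C = T_C/COP.
With T_C = 293.21 K, T_H = 293.21 × (1 + 1/13.2) = 315.42 K.
Converting, 315.42 K = 42.27°C.

42 °C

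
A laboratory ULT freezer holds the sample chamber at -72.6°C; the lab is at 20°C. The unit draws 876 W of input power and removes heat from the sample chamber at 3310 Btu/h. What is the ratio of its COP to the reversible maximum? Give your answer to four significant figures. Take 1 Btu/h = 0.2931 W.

Converting, Q̇_C = 3310 Btu/h = 970.2 W, so COP_actual = Q̇_C/Ẇ = 970.2/876.0 = 1.107.
In absolute terms T_C = 200.55 K and T_H = 293.15 K, so ΔT = 92.60 K.
COP_Carnot = T_C/ΔT = 200.55/92.60 = 2.166.
η_II = COP_actual/COP_Carnot = 1.107/2.166 = 0.5114.

0.5114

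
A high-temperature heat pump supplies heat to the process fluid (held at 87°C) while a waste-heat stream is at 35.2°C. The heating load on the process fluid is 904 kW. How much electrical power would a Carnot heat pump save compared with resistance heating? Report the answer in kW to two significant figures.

770 kW

In absolute terms T_C = 308.35 K and T_H = 360.15 K, so ΔT = 51.80 K.
COP_Carnot = T_H/ΔT = 360.15/51.80 = 6.953.
Resistance heating needs Ẇ_res = Q̇_H = 904.0 kW; the reversible heat pump needs only Ẇ_hp = Q̇_H/COP = 130.0 kW.
Saving = 904.0 − 130.0 = 774.0 kW.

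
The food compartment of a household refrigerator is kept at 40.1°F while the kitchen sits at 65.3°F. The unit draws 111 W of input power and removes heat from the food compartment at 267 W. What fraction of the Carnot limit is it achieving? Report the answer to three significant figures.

COP_actual = Q̇_C/Ẇ = 267.0/111.0 = 2.405.
In absolute terms T_C = 277.65 K and T_H = 291.65 K, so ΔT = 14.00 K.
COP_Carnot = T_C/ΔT = 277.65/14.00 = 19.83.
η_II = COP_actual/COP_Carnot = 2.405/19.83 = 0.1213.

0.121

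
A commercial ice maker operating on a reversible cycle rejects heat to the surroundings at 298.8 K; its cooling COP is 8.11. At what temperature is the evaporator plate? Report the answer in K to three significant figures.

For a Carnot refrigerator COP_R = T_C/(T_H − T_C), so T_C = COP·T_H/(1 + COP).
With T_H = 298.80 K, T_C = 8.11 × 298.80/9.110 = 266.00 K.

266 K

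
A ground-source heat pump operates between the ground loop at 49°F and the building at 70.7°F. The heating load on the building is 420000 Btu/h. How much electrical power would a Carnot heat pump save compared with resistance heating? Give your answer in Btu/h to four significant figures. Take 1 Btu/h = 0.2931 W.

In absolute terms T_C = 282.59 K and T_H = 294.65 K, so ΔT = 12.06 K.
COP_Carnot = T_H/ΔT = 294.65/12.06 = 24.44.
Resistance heating needs Ẇ_res = Q̇_H = 420000 Btu/h; the reversible heat pump needs only Ẇ_hp = Q̇_H/COP = 17180 Btu/h.
Saving = 420000 − 17180 = 402800 Btu/h.

402800 Btu/h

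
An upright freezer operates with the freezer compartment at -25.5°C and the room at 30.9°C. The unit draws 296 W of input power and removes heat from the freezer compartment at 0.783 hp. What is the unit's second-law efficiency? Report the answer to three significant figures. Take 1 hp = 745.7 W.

Converting, Q̇_C = 0.7830 hp = 583.9 W, so COP_actual = Q̇_C/Ẇ = 583.9/296.0 = 1.973.
In absolute terms T_C = 247.65 K and T_H = 304.05 K, so ΔT = 56.40 K.
COP_Carnot = T_C/ΔT = 247.65/56.40 = 4.391.
η_II = COP_actual/COP_Carnot = 1.973/4.391 = 0.4492.

0.449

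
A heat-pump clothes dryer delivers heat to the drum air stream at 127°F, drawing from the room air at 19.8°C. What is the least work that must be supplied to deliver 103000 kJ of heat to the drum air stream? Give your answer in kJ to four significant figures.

In absolute terms T_C = 292.95 K and T_H = 325.93 K, so ΔT = 32.98 K.
The reversible limit is COP_HP = T_H/ΔT = 9.883, so W_min = Q_H/COP = Q_H·ΔT/T_H.
W_min = 103000 × 32.98/325.93 = 10420 kJ.

10420 kJ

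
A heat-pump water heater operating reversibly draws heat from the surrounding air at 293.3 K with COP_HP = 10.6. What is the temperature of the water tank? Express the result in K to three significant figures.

324 K

COP_HP = T_H/(T_H − T_C) rearranges to T_H = COP·T_C/(COP − 1).
With T_C = 293.30 K, T_H = 10.6 × 293.30/9.600 = 323.85 K.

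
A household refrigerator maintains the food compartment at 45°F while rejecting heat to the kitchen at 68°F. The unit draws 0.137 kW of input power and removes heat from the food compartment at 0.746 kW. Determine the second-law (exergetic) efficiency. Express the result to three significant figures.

COP_actual = Q̇_C/Ẇ = 0.7460/0.1370 = 5.445.
In absolute terms T_C = 280.37 K and T_H = 293.15 K, so ΔT = 12.78 K.
COP_Carnot = T_C/ΔT = 280.37/12.78 = 21.94.
η_II = COP_actual/COP_Carnot = 5.445/21.94 = 0.2482.

0.248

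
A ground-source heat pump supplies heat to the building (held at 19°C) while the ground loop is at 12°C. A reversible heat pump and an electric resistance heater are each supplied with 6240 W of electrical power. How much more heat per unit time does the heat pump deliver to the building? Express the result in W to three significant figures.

In absolute terms T_C = 285.15 K and T_H = 292.15 K, so ΔT = 7.000 K.
COP_Carnot = T_H/ΔT = 292.15/7.000 = 41.74.
The heat pump delivers Q̇_H = COP × Ẇ = 260400 W; the resistance heater delivers Ẇ = 6240 W.
Extra = (COP − 1)·Ẇ = 254200 W.

254000 W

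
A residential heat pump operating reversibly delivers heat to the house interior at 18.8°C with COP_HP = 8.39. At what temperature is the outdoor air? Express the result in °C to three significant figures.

COP_HP = T_H/(T_H − T_C) gives T_H − T_C = T_H/COP.
With T_H = 291.95 K, T_C = 291.95 × (1 − 1/8.39) = 257.15 K.
Converting, 257.15 K = -16.00°C.

-16.0 °C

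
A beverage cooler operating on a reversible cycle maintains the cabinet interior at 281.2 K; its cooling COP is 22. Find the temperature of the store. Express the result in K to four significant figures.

COP_R = T_C/(T_H − T_C) gives T_H − T_C = T_C/COP.
With T_C = 281.20 K, T_H = 281.20 × (1 + 1/22) = 293.98 K.

294.0 K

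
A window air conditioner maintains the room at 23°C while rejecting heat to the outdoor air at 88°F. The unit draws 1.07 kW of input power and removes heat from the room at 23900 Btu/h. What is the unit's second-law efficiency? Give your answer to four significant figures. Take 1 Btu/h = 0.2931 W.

Converting, Q̇_C = 23900 Btu/h = 7.005 kW, so COP_actual = Q̇_C/Ẇ = 7.005/1.070 = 6.547.
In absolute terms T_C = 296.15 K and T_H = 304.26 K, so ΔT = 8.111 K.
COP_Carnot = T_C/ΔT = 296.15/8.111 = 36.51.
η_II = COP_actual/COP_Carnot = 6.547/36.51 = 0.1793.

0.1793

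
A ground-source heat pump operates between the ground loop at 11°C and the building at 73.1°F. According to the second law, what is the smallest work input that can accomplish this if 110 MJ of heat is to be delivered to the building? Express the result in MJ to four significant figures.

In absolute terms T_C = 284.15 K and T_H = 295.98 K, so ΔT = 11.83 K.
The reversible limit is COP_HP = T_H/ΔT = 25.01, so W_min = Q_H/COP = Q_H·ΔT/T_H.
W_min = 110.0 × 11.83/295.98 = 4.398 MJ.

4.398 MJ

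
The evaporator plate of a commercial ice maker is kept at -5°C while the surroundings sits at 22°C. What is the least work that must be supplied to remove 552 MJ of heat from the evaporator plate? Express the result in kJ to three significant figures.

55600 kJ

In absolute terms T_C = 268.15 K and T_H = 295.15 K, so ΔT = 27.00 K.
The reversible limit is COP_R = T_C/ΔT = 9.931, so W_min = Q_C/COP = Q_C·ΔT/T_C.
W_min = 552.0 × 27.00/268.15 = 55.58 MJ = 55580 kJ.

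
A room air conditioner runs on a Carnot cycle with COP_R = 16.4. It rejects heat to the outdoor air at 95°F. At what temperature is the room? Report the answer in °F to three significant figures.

For a Carnot refrigerator COP_R = T_C/(T_H − T_C), so T_C = COP·T_H/(1 + COP).
With T_H = 308.15 K, T_C = 16.4 × 308.15/17.40 = 290.44 K.
Converting, 290.44 K = 63.12°F.

63.1 °F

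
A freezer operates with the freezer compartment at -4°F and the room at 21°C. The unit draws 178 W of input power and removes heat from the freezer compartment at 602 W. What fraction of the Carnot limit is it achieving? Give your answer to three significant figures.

COP_actual = Q̇_C/Ẇ = 602.0/178.0 = 3.382.
In absolute terms T_C = 253.15 K and T_H = 294.15 K, so ΔT = 41.00 K.
COP_Carnot = T_C/ΔT = 253.15/41.00 = 6.174.
η_II = COP_actual/COP_Carnot = 3.382/6.174 = 0.5478.

0.548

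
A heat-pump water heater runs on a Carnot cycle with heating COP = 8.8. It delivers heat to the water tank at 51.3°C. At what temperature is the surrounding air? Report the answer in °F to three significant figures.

58.0 °F

COP_HP = T_H/(T_H − T_C) gives T_H − T_C = T_H/COP.
With T_H = 324.45 K, T_C = 324.45 × (1 − 1/8.8) = 287.58 K.
Converting, 287.58 K = 57.98°F.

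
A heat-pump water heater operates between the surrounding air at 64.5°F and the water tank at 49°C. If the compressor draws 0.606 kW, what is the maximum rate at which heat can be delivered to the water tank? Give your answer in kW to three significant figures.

In absolute terms T_C = 291.21 K and T_H = 322.15 K, so ΔT = 30.94 K.
COP_Carnot = T_H/ΔT = 322.15/30.94 = 10.41.
Q̇_max = COP_Carnot × Ẇ = 10.41 × 0.6060 kW = 6.309 kW.

6.31 kW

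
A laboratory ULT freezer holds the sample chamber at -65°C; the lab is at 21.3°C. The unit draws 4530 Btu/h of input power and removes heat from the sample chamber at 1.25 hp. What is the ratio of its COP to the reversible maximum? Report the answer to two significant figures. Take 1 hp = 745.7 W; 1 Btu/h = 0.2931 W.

Converting, Q̇_C = 1.250 hp = 3180 Btu/h, so COP_actual = Q̇_C/Ẇ = 3180/4530 = 0.7020.
In absolute terms T_C = 208.15 K and T_H = 294.45 K, so ΔT = 86.30 K.
COP_Carnot = T_C/ΔT = 208.15/86.30 = 2.412.
η_II = COP_actual/COP_Carnot = 0.7020/2.412 = 0.2911.

0.29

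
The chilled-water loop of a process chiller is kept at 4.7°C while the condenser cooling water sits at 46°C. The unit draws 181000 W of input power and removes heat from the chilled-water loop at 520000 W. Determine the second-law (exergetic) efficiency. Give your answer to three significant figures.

0.427

COP_actual = Q̇_C/Ẇ = 520000/181000 = 2.873.
In absolute terms T_C = 277.85 K and T_H = 319.15 K, so ΔT = 41.30 K.
COP_Carnot = T_C/ΔT = 277.85/41.30 = 6.728.
η_II = COP_actual/COP_Carnot = 2.873/6.728 = 0.4270.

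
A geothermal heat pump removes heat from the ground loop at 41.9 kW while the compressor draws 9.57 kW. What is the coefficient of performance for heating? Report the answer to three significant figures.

The first law gives Q̇_H = Q̇_C + Ẇ, so the three rates are Q̇_C = 41.90, Q̇_H = 51.47, Ẇ = 9.570 kW.
COP_HP = Q̇_H/Ẇ = 51.47/9.570 = 5.378.

5.38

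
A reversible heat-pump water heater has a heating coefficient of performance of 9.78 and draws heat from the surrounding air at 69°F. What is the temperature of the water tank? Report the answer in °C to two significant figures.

COP_HP = T_H/(T_H − T_C) rearranges to T_H = COP·T_C/(COP − 1).
With T_C = 293.71 K, T_H = 9.78 × 293.71/8.780 = 327.16 K.
Converting, 327.16 K = 54.01°C.

54 °C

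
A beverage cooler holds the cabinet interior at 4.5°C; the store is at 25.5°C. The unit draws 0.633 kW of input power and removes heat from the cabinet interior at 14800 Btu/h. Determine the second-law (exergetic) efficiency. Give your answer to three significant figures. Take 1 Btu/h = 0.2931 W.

0.518

Converting, Q̇_C = 14800 Btu/h = 4.338 kW, so COP_actual = Q̇_C/Ẇ = 4.338/0.6330 = 6.853.
In absolute terms T_C = 277.65 K and T_H = 298.65 K, so ΔT = 21.00 K.
COP_Carnot = T_C/ΔT = 277.65/21.00 = 13.22.
η_II = COP_actual/COP_Carnot = 6.853/13.22 = 0.5183.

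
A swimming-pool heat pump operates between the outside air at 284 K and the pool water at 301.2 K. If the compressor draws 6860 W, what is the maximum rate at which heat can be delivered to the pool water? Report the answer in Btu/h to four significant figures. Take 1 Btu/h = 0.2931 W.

409900 Btu/h

The reservoir spacing is ΔT = 301.2 − 284 = 17.20 K.
COP_Carnot = T_H/ΔT = 301.20/17.20 = 17.51.
Q̇_max = COP_Carnot × Ẇ = 17.51 × 6860 W = 120100 W = 409900 Btu/h.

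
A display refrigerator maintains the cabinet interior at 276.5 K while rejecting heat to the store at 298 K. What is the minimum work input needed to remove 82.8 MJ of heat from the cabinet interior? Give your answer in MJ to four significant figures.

The reservoir spacing is ΔT = 298 − 276.5 = 21.50 K.
The reversible limit is COP_R = T_C/ΔT = 12.86, so W_min = Q_C/COP = Q_C·ΔT/T_C.
W_min = 82.80 × 21.50/276.50 = 6.438 MJ.

6.438 MJ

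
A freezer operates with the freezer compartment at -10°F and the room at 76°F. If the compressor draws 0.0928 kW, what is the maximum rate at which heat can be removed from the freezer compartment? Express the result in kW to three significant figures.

0.485 kW

In absolute terms T_C = 249.82 K and T_H = 297.59 K, so ΔT = 47.78 K.
COP_Carnot = T_C/ΔT = 249.82/47.78 = 5.229.
Q̇_max = COP_Carnot × Ẇ = 5.229 × 0.09280 kW = 0.4852 kW.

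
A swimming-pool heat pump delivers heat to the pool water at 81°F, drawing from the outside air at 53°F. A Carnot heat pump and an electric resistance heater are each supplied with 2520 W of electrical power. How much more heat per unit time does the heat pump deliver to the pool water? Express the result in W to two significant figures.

In absolute terms T_C = 284.82 K and T_H = 300.37 K, so ΔT = 15.56 K.
COP_Carnot = T_H/ΔT = 300.37/15.56 = 19.31.
The heat pump delivers Q̇_H = COP × Ẇ = 48660 W; the resistance heater delivers Ẇ = 2520 W.
Extra = (COP − 1)·Ẇ = 46140 W.

46000 W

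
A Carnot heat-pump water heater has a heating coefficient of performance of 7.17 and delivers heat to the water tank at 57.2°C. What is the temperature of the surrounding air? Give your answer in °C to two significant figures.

COP_HP = T_H/(T_H − T_C) gives T_H − T_C = T_H/COP.
With T_H = 330.35 K, T_C = 330.35 × (1 − 1/7.17) = 284.28 K.
Converting, 284.28 K = 11.13°C.

11 °C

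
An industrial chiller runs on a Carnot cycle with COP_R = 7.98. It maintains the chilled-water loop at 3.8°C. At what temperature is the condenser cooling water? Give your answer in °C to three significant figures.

38.5 °C

COP_R = T_C/(T_H − T_C) gives T_H − T_C = T_C/COP.
With T_C = 276.95 K, T_H = 276.95 × (1 + 1/7.98) = 311.66 K.
Converting, 311.66 K = 38.51°C.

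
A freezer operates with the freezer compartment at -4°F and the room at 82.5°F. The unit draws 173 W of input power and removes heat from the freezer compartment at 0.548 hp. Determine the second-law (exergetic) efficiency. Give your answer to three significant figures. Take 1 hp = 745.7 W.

0.448

Converting, Q̇_C = 0.5480 hp = 408.6 W, so COP_actual = Q̇_C/Ẇ = 408.6/173.0 = 2.362.
In absolute terms T_C = 253.15 K and T_H = 301.21 K, so ΔT = 48.06 K.
COP_Carnot = T_C/ΔT = 253.15/48.06 = 5.268.
η_II = COP_actual/COP_Carnot = 2.362/5.268 = 0.4484.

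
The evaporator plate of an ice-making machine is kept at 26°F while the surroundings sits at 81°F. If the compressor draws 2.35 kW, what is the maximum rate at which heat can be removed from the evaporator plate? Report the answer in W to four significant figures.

In absolute terms T_C = 269.82 K and T_H = 300.37 K, so ΔT = 30.56 K.
COP_Carnot = T_C/ΔT = 269.82/30.56 = 8.830.
Q̇_max = COP_Carnot × Ẇ = 8.830 × 2.350 kW = 20.75 kW = 20750 W.

20750 W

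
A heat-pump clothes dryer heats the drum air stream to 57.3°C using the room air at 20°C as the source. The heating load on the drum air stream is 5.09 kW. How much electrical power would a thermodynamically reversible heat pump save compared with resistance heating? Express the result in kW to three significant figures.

4.52 kW

In absolute terms T_C = 293.15 K and T_H = 330.45 K, so ΔT = 37.30 K.
COP_Carnot = T_H/ΔT = 330.45/37.30 = 8.859.
Resistance heating needs Ẇ_res = Q̇_H = 5.090 kW; the reversible heat pump needs only Ẇ_hp = Q̇_H/COP = 0.5745 kW.
Saving = 5.090 − 0.5745 = 4.515 kW.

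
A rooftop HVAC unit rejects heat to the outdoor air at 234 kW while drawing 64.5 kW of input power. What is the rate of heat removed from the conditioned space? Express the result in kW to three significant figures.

170 kW

For a cyclic device the first law requires Q̇_H = Q̇_C + Ẇ.
Q̇_C = Q̇_H − Ẇ = 169.5 kW.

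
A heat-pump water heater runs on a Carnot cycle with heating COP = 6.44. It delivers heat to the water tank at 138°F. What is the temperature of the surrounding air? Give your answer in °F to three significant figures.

COP_HP = T_H/(T_H − T_C) gives T_H − T_C = T_H/COP.
With T_H = 332.04 K, T_C = 332.04 × (1 − 1/6.44) = 280.48 K.
Converting, 280.48 K = 45.19°F.

45.2 °F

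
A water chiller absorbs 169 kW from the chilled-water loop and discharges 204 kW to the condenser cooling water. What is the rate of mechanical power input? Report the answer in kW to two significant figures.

35 kW

For a cyclic device the first law requires Q̇_H = Q̇_C + Ẇ.
Ẇ = Q̇_H − Q̇_C = 35.00 kW.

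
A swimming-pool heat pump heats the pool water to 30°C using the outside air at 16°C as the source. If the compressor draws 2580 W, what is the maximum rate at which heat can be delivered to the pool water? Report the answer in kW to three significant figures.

In absolute terms T_C = 289.15 K and T_H = 303.15 K, so ΔT = 14.00 K.
COP_Carnot = T_H/ΔT = 303.15/14.00 = 21.65.
Q̇_max = COP_Carnot × Ẇ = 21.65 × 2580 W = 55870 W = 55.87 kW.

55.9 kW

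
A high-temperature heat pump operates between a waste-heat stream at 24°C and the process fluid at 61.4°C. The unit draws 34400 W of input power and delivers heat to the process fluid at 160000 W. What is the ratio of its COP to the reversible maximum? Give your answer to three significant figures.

COP_actual = Q̇_H/Ẇ = 160000/34400 = 4.651.
In absolute terms T_C = 297.15 K and T_H = 334.55 K, so ΔT = 37.40 K.
COP_Carnot = T_H/ΔT = 334.55/37.40 = 8.945.
η_II = COP_actual/COP_Carnot = 4.651/8.945 = 0.5200.

0.520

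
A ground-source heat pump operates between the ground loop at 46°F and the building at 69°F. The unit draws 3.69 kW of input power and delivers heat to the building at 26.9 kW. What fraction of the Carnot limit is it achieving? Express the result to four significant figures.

COP_actual = Q̇_H/Ẇ = 26.90/3.690 = 7.290.
In absolute terms T_C = 280.93 K and T_H = 293.71 K, so ΔT = 12.78 K.
COP_Carnot = T_H/ΔT = 293.71/12.78 = 22.99.
η_II = COP_actual/COP_Carnot = 7.290/22.99 = 0.3172.

0.3172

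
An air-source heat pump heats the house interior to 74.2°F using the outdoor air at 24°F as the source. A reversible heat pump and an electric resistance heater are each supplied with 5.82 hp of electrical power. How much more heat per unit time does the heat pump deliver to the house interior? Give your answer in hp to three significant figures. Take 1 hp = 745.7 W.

In absolute terms T_C = 268.71 K and T_H = 296.59 K, so ΔT = 27.89 K.
COP_Carnot = T_H/ΔT = 296.59/27.89 = 10.63.
The heat pump delivers Q̇_H = COP × Ẇ = 61.89 hp; the resistance heater delivers Ẇ = 5.820 hp.
Extra = (COP − 1)·Ẇ = 56.07 hp.

56.1 hp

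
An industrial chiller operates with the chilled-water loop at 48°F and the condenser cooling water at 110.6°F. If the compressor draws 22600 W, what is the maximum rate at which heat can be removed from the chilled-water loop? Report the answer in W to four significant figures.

In absolute terms T_C = 282.04 K and T_H = 316.82 K, so ΔT = 34.78 K.
COP_Carnot = T_C/ΔT = 282.04/34.78 = 8.110.
Q̇_max = COP_Carnot × Ẇ = 8.110 × 22600 W = 183300 W.

183300 W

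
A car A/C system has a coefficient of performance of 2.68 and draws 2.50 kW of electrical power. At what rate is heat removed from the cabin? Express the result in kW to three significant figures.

6.70 kW

Q̇_C = COP × Ẇ = 2.68 × 2.500 = 6.700 kW.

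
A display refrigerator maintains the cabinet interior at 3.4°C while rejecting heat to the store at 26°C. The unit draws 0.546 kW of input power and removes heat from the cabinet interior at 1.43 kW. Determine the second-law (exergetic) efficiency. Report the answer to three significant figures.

0.214

COP_actual = Q̇_C/Ẇ = 1.430/0.5460 = 2.619.
In absolute terms T_C = 276.55 K and T_H = 299.15 K, so ΔT = 22.60 K.
COP_Carnot = T_C/ΔT = 276.55/22.60 = 12.24.
η_II = COP_actual/COP_Carnot = 2.619/12.24 = 0.2140.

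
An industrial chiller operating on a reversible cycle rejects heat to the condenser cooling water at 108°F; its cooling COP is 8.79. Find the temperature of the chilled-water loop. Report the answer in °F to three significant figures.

For a Carnot refrigerator COP_R = T_C/(T_H − T_C), so T_C = COP·T_H/(1 + COP).
With T_H = 315.37 K, T_C = 8.79 × 315.37/9.790 = 283.16 K.
Converting, 283.16 K = 50.02°F.

50.0 °F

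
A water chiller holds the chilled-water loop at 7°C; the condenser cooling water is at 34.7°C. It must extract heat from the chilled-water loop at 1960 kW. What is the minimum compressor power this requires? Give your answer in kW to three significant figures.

194 kW

In absolute terms T_C = 280.15 K and T_H = 307.85 K, so ΔT = 27.70 K.
COP_Carnot = T_C/ΔT = 280.15/27.70 = 10.11.
Ẇ_min = Q̇/COP_Carnot = 1960/10.11 = 193.8 kW.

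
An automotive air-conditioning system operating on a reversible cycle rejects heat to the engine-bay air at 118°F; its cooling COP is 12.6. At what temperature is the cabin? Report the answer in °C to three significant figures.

24.2 °C

For a Carnot refrigerator COP_R = T_C/(T_H − T_C), so T_C = COP·T_H/(1 + COP).
With T_H = 320.93 K, T_C = 12.6 × 320.93/13.60 = 297.33 K.
Converting, 297.33 K = 24.18°C.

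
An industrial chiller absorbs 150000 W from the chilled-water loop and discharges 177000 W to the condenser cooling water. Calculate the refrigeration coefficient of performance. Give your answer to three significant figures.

The first law gives Q̇_H = Q̇_C + Ẇ, so the three rates are Q̇_C = 150000, Q̇_H = 177000, Ẇ = 27000 W.
COP_R = Q̇_C/Ẇ = 150000/27000 = 5.556.

5.56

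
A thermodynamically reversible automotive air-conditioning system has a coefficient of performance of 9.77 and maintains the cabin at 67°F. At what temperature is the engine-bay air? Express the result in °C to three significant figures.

COP_R = T_C/(T_H − T_C) gives T_H − T_C = T_C/COP.
With T_C = 292.59 K, T_H = 292.59 × (1 + 1/9.77) = 322.54 K.
Converting, 322.54 K = 49.39°C.

49.4 °C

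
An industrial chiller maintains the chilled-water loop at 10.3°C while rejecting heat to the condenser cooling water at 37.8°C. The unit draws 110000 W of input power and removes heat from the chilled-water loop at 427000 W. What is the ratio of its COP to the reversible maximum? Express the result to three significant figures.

COP_actual = Q̇_C/Ẇ = 427000/110000 = 3.882.
In absolute terms T_C = 283.45 K and T_H = 310.95 K, so ΔT = 27.50 K.
COP_Carnot = T_C/ΔT = 283.45/27.50 = 10.31.
η_II = COP_actual/COP_Carnot = 3.882/10.31 = 0.3766.

0.377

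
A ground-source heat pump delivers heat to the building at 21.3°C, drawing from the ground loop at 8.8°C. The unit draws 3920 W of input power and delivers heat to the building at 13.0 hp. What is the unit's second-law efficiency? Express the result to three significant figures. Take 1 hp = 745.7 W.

Converting, Q̇_H = 13.00 hp = 9694 W, so COP_actual = Q̇_H/Ẇ = 9694/3920 = 2.473.
In absolute terms T_C = 281.95 K and T_H = 294.45 K, so ΔT = 12.50 K.
COP_Carnot = T_H/ΔT = 294.45/12.50 = 23.56.
η_II = COP_actual/COP_Carnot = 2.473/23.56 = 0.1050.

0.105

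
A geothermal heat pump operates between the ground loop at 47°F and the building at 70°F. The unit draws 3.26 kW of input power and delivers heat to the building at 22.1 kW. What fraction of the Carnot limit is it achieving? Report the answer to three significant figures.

COP_actual = Q̇_H/Ẇ = 22.10/3.260 = 6.779.
In absolute terms T_C = 281.48 K and T_H = 294.26 K, so ΔT = 12.78 K.
COP_Carnot = T_H/ΔT = 294.26/12.78 = 23.03.
η_II = COP_actual/COP_Carnot = 6.779/23.03 = 0.2944.

0.294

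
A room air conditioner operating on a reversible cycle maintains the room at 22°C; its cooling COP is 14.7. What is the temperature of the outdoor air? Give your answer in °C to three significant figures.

42.1 °C

COP_R = T_C/(T_H − T_C) gives T_H − T_C = T_C/COP.
With T_C = 295.15 K, T_H = 295.15 × (1 + 1/14.7) = 315.23 K.
Converting, 315.23 K = 42.08°C.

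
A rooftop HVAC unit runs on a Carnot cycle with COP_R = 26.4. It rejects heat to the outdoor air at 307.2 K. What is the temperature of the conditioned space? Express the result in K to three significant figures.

For a Carnot refrigerator COP_R = T_C/(T_H − T_C), so T_C = COP·T_H/(1 + COP).
With T_H = 307.20 K, T_C = 26.4 × 307.20/27.40 = 295.99 K.

296 K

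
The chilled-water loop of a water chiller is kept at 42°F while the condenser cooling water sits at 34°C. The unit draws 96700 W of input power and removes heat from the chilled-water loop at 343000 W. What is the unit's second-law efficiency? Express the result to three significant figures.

0.362

COP_actual = Q̇_C/Ẇ = 343000/96700 = 3.547.
In absolute terms T_C = 278.71 K and T_H = 307.15 K, so ΔT = 28.44 K.
COP_Carnot = T_C/ΔT = 278.71/28.44 = 9.798.
η_II = COP_actual/COP_Carnot = 3.547/9.798 = 0.3620.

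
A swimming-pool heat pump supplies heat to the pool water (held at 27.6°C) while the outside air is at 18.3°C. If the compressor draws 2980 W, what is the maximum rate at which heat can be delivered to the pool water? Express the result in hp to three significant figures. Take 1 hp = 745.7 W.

129 hp

In absolute terms T_C = 291.45 K and T_H = 300.75 K, so ΔT = 9.300 K.
COP_Carnot = T_H/ΔT = 300.75/9.300 = 32.34.
Q̇_max = COP_Carnot × Ẇ = 32.34 × 2980 W = 96370 W = 129.2 hp.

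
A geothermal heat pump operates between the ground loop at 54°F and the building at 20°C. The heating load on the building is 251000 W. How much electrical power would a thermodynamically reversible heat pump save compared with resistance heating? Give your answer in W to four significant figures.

In absolute terms T_C = 285.37 K and T_H = 293.15 K, so ΔT = 7.778 K.
COP_Carnot = T_H/ΔT = 293.15/7.778 = 37.69.
Resistance heating needs Ẇ_res = Q̇_H = 251000 W; the reversible heat pump needs only Ẇ_hp = Q̇_H/COP = 6659 W.
Saving = 251000 − 6659 = 244300 W.

244300 W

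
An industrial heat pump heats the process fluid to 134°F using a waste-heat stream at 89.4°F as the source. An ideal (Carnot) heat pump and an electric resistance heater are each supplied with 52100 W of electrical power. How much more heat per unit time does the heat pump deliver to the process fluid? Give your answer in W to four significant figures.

641400 W

In absolute terms T_C = 305.04 K and T_H = 329.82 K, so ΔT = 24.78 K.
COP_Carnot = T_H/ΔT = 329.82/24.78 = 13.31.
The heat pump delivers Q̇_H = COP × Ẇ = 693500 W; the resistance heater delivers Ẇ = 52100 W.
Extra = (COP − 1)·Ẇ = 641400 W.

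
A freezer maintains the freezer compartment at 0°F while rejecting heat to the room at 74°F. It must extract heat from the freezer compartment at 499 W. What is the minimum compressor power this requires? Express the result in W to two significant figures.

80 W

In absolute terms T_C = 255.37 K and T_H = 296.48 K, so ΔT = 41.11 K.
COP_Carnot = T_C/ΔT = 255.37/41.11 = 6.212.
Ẇ_min = Q̇/COP_Carnot = 499.0/6.212 = 80.33 W.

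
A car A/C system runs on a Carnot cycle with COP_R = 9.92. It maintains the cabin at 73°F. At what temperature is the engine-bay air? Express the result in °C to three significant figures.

52.6 °C

COP_R = T_C/(T_H − T_C) gives T_H − T_C = T_C/COP.
With T_C = 295.93 K, T_H = 295.93 × (1 + 1/9.92) = 325.76 K.
Converting, 325.76 K = 52.61°C.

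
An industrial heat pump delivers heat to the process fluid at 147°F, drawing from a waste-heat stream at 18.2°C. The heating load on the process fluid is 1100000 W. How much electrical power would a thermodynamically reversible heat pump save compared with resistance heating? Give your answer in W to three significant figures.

In absolute terms T_C = 291.35 K and T_H = 337.04 K, so ΔT = 45.69 K.
COP_Carnot = T_H/ΔT = 337.04/45.69 = 7.377.
Resistance heating needs Ẇ_res = Q̇_H = 1100000 W; the reversible heat pump needs only Ẇ_hp = Q̇_H/COP = 149100 W.
Saving = 1100000 − 149100 = 950900 W.

951000 W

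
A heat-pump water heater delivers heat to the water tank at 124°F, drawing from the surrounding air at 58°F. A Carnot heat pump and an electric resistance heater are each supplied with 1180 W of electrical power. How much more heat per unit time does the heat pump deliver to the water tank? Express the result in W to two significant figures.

9300 W

In absolute terms T_C = 287.59 K and T_H = 324.26 K, so ΔT = 36.67 K.
COP_Carnot = T_H/ΔT = 324.26/36.67 = 8.843.
The heat pump delivers Q̇_H = COP × Ẇ = 10440 W; the resistance heater delivers Ẇ = 1180 W.
Extra = (COP − 1)·Ẇ = 9255 W.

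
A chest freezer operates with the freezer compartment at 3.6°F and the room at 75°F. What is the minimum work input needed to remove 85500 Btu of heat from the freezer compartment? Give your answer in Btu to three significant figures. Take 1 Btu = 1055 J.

13200 Btu

In absolute terms T_C = 257.37 K and T_H = 297.04 K, so ΔT = 39.67 K.
The reversible limit is COP_R = T_C/ΔT = 6.488, so W_min = Q_C/COP = Q_C·ΔT/T_C.
W_min = 85500 × 39.67/257.37 = 13180 Btu.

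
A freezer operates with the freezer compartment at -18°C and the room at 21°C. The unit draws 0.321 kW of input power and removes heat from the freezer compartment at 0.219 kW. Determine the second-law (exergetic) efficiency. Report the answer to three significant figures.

0.104

COP_actual = Q̇_C/Ẇ = 0.2190/0.3210 = 0.6822.
In absolute terms T_C = 255.15 K and T_H = 294.15 K, so ΔT = 39.00 K.
COP_Carnot = T_C/ΔT = 255.15/39.00 = 6.542.
η_II = COP_actual/COP_Carnot = 0.6822/6.542 = 0.1043.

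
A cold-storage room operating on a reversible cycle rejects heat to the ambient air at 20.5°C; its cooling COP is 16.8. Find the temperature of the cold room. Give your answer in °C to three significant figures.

4.00 °C

For a Carnot refrigerator COP_R = T_C/(T_H − T_C), so T_C = COP·T_H/(1 + COP).
With T_H = 293.65 K, T_C = 16.8 × 293.65/17.80 = 277.15 K.
Converting, 277.15 K = 4.00°C.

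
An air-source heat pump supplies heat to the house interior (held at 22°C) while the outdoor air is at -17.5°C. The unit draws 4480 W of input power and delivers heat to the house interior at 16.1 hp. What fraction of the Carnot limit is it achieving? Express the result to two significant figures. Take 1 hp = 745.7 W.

0.36

Converting, Q̇_H = 16.10 hp = 12010 W, so COP_actual = Q̇_H/Ẇ = 12010/4480 = 2.680.
In absolute terms T_C = 255.65 K and T_H = 295.15 K, so ΔT = 39.50 K.
COP_Carnot = T_H/ΔT = 295.15/39.50 = 7.472.
η_II = COP_actual/COP_Carnot = 2.680/7.472 = 0.3586.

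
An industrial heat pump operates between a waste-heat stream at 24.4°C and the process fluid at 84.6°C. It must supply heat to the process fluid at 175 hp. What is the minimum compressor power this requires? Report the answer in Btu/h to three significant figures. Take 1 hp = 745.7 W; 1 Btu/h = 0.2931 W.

In absolute terms T_C = 297.55 K and T_H = 357.75 K, so ΔT = 60.20 K.
COP_Carnot = T_H/ΔT = 357.75/60.20 = 5.943.
Ẇ_min = Q̇/COP_Carnot = 175.0/5.943 = 29.45 hp = 74920 Btu/h.

74900 Btu/h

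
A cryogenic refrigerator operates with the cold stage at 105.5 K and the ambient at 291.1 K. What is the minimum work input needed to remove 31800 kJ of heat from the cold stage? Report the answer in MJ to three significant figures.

The reservoir spacing is ΔT = 291.1 − 105.5 = 185.6 K.
The reversible limit is COP_R = T_C/ΔT = 0.5684, so W_min = Q_C/COP = Q_C·ΔT/T_C.
W_min = 31800 × 185.6/105.50 = 55940 kJ = 55.94 MJ.

55.9 MJ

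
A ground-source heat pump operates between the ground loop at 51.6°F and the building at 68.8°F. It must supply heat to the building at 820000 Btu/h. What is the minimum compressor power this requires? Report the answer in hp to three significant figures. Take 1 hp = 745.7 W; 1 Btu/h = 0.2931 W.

10.5 hp

In absolute terms T_C = 284.04 K and T_H = 293.59 K, so ΔT = 9.556 K.
COP_Carnot = T_H/ΔT = 293.59/9.556 = 30.73.
Ẇ_min = Q̇/COP_Carnot = 820000/30.73 = 26690 Btu/h = 10.49 hp.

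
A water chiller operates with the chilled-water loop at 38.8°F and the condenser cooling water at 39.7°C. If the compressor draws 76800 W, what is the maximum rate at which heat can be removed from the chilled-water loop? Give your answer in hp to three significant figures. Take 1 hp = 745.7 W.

In absolute terms T_C = 276.93 K and T_H = 312.85 K, so ΔT = 35.92 K.
COP_Carnot = T_C/ΔT = 276.93/35.92 = 7.709.
Q̇_max = COP_Carnot × Ẇ = 7.709 × 76800 W = 592100 W = 794.0 hp.

794 hp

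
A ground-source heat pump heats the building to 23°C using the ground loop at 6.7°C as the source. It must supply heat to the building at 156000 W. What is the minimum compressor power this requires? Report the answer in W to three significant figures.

In absolute terms T_C = 279.85 K and T_H = 296.15 K, so ΔT = 16.30 K.
COP_Carnot = T_H/ΔT = 296.15/16.30 = 18.17.
Ẇ_min = Q̇/COP_Carnot = 156000/18.17 = 8586 W.

8590 W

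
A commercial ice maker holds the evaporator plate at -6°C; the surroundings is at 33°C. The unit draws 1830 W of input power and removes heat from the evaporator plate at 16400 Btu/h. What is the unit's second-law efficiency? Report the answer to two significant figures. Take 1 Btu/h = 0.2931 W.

Converting, Q̇_C = 16400 Btu/h = 4807 W, so COP_actual = Q̇_C/Ẇ = 4807/1830 = 2.627.
In absolute terms T_C = 267.15 K and T_H = 306.15 K, so ΔT = 39.00 K.
COP_Carnot = T_C/ΔT = 267.15/39.00 = 6.850.
η_II = COP_actual/COP_Carnot = 2.627/6.850 = 0.3835.

0.38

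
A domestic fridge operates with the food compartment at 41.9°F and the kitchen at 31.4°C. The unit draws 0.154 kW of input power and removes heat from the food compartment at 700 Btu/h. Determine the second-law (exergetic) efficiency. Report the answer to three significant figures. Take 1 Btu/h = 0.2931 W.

Converting, Q̇_C = 700.0 Btu/h = 0.2052 kW, so COP_actual = Q̇_C/Ẇ = 0.2052/0.1540 = 1.332.
In absolute terms T_C = 278.65 K and T_H = 304.55 K, so ΔT = 25.90 K.
COP_Carnot = T_C/ΔT = 278.65/25.90 = 10.76.
η_II = COP_actual/COP_Carnot = 1.332/10.76 = 0.1238.

0.124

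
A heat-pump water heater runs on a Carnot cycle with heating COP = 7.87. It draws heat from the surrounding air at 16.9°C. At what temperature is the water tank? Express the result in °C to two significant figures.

COP_HP = T_H/(T_H − T_C) rearranges to T_H = COP·T_C/(COP − 1).
With T_C = 290.05 K, T_H = 7.87 × 290.05/6.870 = 332.27 K.
Converting, 332.27 K = 59.12°C.

59 °C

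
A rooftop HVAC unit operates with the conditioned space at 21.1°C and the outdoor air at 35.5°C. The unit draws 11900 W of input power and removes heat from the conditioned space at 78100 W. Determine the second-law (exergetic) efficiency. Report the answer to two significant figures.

0.32

COP_actual = Q̇_C/Ẇ = 78100/11900 = 6.563.
In absolute terms T_C = 294.25 K and T_H = 308.65 K, so ΔT = 14.40 K.
COP_Carnot = T_C/ΔT = 294.25/14.40 = 20.43.
η_II = COP_actual/COP_Carnot = 6.563/20.43 = 0.3212.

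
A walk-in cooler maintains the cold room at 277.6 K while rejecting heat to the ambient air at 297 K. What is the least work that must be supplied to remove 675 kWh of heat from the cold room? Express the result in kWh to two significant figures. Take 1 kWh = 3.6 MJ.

The reservoir spacing is ΔT = 297 − 277.6 = 19.40 K.
The reversible limit is COP_R = T_C/ΔT = 14.31, so W_min = Q_C/COP = Q_C·ΔT/T_C.
W_min = 675.0 × 19.40/277.60 = 47.17 kWh.

47 kWh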